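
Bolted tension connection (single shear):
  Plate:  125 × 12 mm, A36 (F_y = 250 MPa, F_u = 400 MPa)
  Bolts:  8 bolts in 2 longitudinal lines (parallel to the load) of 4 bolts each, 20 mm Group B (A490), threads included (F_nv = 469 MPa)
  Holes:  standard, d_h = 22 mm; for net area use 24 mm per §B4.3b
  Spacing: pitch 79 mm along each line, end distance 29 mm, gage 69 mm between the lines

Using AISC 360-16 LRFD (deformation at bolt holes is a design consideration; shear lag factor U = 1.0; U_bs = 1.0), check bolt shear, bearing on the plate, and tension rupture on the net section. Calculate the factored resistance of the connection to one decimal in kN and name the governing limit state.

277.2 kN (net-section rupture governs)

Bolt shear: A_b = π(20)²/4 = 314.16 mm². φR_n = 0.75 × 469 × 314.16 × 8 × 1 = 884.0 kN.
Bearing (12 mm plate, F_u = 400 MPa): end bolts L_c = 29 − 22/2 = 18, R_n = min(1.2×18×12×400, 2.4×20×12×400) = 103.68 kN/bolt; interior L_c = 79 − 22 = 57, R_n = 230.4 kN/bolt. φR_n = 0.75 × (2×103.68 + 6×230.4) = 1192.3 kN.
Tension rupture (net): A_n = (125 − 2×24)×12 = 924 mm² (U = 1.0, A_e = A_n). φR_n = 0.75 × 400 × 924 = 277.2 kN.
Governing: min(884.0, 1192.3, 277.2) = 277.2 kN → net-section rupture.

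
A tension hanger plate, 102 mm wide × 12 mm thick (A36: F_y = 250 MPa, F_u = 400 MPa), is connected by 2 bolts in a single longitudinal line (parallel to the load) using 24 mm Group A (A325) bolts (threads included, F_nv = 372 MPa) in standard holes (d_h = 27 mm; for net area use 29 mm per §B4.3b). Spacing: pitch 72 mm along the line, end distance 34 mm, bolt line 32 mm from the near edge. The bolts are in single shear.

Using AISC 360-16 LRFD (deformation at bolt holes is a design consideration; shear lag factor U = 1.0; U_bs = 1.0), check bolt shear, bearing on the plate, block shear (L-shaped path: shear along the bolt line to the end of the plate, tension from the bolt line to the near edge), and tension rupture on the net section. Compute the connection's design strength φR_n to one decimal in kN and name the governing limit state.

Bolt shear: A_b = π(24)²/4 = 452.39 mm². φR_n = 0.75 × 372 × 452.39 × 2 × 1 = 252.4 kN.
Bearing (12 mm plate, F_u = 400 MPa): end bolts L_c = 34 − 27/2 = 20.5, R_n = min(1.2×20.5×12×400, 2.4×24×12×400) = 118.08 kN/bolt; interior L_c = 72 − 27 = 45, R_n = 259.2 kN/bolt. φR_n = 0.75 × (1×118.08 + 1×259.2) = 283.0 kN.
Block shear: shear path 1×[34+1×72] = 1×106 mm, A_gv = 1272, A_nv = 1×(106 − 1.5×29)×12 = 750 mm²; tension to near edge: (32 − 0.5×29)×12 = 210 mm². R_n = min(0.6×400×750, 0.6×250×1272) + 1.0×400×210 = min(180, 190.8) + 84 = 264 kN. φR_n = 0.75 × 264 = 198.0 kN.
Tension rupture (net): A_n = (102 − 1×29)×12 = 876 mm² (U = 1.0, A_e = A_n). φR_n = 0.75 × 400 × 876 = 262.8 kN.
Governing: min(252.4, 283.0, 198.0, 262.8) = 198.0 kN → block shear.

198.0 kN (block shear governs)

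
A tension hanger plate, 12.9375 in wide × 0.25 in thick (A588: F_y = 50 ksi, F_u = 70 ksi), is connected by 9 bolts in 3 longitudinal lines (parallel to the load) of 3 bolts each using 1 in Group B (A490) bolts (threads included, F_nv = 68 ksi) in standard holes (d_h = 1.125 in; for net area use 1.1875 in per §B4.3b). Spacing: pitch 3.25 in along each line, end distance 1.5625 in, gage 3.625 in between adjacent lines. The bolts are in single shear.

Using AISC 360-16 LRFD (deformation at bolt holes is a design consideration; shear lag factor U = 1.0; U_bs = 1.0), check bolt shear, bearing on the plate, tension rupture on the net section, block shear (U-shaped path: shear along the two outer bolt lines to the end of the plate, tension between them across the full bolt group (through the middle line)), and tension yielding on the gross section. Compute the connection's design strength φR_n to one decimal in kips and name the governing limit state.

123.0 kips (net-section rupture governs)

Bolt shear: A_b = π(1)²/4 = 0.7854 in². φR_n = 0.75 × 68 × 0.7854 × 9 × 1 = 360.5 kips.
Bearing (0.25 in plate, F_u = 70 ksi): end bolts L_c = 1.5625 − 1.125/2 = 1, R_n = min(1.2×1×0.25×70, 2.4×1×0.25×70) = 21 kips/bolt; interior L_c = 3.25 − 1.125 = 2.125, R_n = 42 kips/bolt. φR_n = 0.75 × (3×21 + 6×42) = 236.3 kips.
Tension rupture (net): A_n = (12.9375 − 3×1.1875)×0.25 = 2.3438 in² (U = 1.0, A_e = A_n). φR_n = 0.75 × 70 × 2.3438 = 123.0 kips.
Block shear: shear path 2×[1.5625+2×3.25] = 2×8.0625 in, A_gv = 4.0313, A_nv = 2×(8.0625 − 2.5×1.1875)×0.25 = 2.5469 in²; tension across gage: (7.25 − 2×1.1875)×0.25 = 1.2188 in². R_n = min(0.6×70×2.5469, 0.6×50×4.0313) + 1.0×70×1.2188 = min(106.97, 120.94) + 85.316 = 192.29 kips. φR_n = 0.75 × 192.29 = 144.2 kips.
Tension yield (gross): A_g = 12.9375×0.25 = 3.2344 in². φR_n = 0.90 × 50 × 3.2344 = 145.5 kips.
Governing: min(360.5, 236.3, 123.0, 144.2, 145.5) = 123.0 kips → net-section rupture.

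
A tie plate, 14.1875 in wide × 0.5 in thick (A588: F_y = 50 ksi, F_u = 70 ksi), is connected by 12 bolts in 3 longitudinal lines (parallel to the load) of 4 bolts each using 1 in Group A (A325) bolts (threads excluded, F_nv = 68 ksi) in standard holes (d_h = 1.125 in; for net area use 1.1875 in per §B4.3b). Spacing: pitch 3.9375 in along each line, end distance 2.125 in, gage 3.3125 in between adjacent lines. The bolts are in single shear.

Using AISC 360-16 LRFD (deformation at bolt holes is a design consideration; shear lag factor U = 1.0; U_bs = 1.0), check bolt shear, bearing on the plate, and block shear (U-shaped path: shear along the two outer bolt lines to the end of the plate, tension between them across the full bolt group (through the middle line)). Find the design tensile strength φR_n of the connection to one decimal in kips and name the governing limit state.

419.7 kips (block shear governs)

Bolt shear: A_b = π(1)²/4 = 0.7854 in². φR_n = 0.75 × 68 × 0.7854 × 12 × 1 = 480.7 kips.
Bearing (0.5 in plate, F_u = 70 ksi): end bolts L_c = 2.125 − 1.125/2 = 1.5625, R_n = min(1.2×1.5625×0.5×70, 2.4×1×0.5×70) = 65.625 kips/bolt; interior L_c = 3.9375 − 1.125 = 2.8125, R_n = 84 kips/bolt. φR_n = 0.75 × (3×65.625 + 9×84) = 714.7 kips.
Block shear: shear path 2×[2.125+3×3.9375] = 2×13.9375 in, A_gv = 13.938, A_nv = 2×(13.9375 − 3.5×1.1875)×0.5 = 9.7813 in²; tension across gage: (6.625 − 2×1.1875)×0.5 = 2.125 in². R_n = min(0.6×70×9.7813, 0.6×50×13.938) + 1.0×70×2.125 = min(410.81, 418.14) + 148.75 = 559.56 kips. φR_n = 0.75 × 559.56 = 419.7 kips.
Governing: min(480.7, 714.7, 419.7) = 419.7 kips → block shear.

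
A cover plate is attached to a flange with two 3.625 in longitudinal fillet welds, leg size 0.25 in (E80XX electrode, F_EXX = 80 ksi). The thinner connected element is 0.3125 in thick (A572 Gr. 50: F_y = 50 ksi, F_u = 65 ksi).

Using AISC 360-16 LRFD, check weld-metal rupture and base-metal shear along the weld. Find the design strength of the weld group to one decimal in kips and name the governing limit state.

46.1 kips (weld metal governs)

Weld metal: throat = 0.707×0.25 = 0.17675 in, L = 2×3.625 = 7.25 in. φR_n = 0.75 × 0.6 × 80 × 0.17675 × 7.25 = 46.1 kips.
Base metal shear (0.3125 in plate): yield φR_n = 1.0×0.6×50×0.3125×7.25 = 68.0 kips; rupture φR_n = 0.75×0.6×65×0.3125×7.25 = 66.3 kips; take 66.3 kips (rupture).
Governing: min(46.1, 66.3) = 46.1 kips → weld metal.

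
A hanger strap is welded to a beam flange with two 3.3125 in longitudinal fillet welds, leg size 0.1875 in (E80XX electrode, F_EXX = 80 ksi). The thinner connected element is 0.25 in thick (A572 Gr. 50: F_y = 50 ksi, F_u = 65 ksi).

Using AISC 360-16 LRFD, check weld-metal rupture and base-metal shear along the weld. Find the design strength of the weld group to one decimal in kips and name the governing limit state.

Weld metal: throat = 0.707×0.1875 = 0.13256 in, L = 2×3.3125 = 6.625 in. φR_n = 0.75 × 0.6 × 80 × 0.13256 × 6.625 = 31.6 kips.
Base metal shear (0.25 in plate): yield φR_n = 1.0×0.6×50×0.25×6.625 = 49.7 kips; rupture φR_n = 0.75×0.6×65×0.25×6.625 = 48.4 kips; take 48.4 kips (rupture).
Governing: min(31.6, 48.4) = 31.6 kips → weld metal.

31.6 kips (weld metal governs)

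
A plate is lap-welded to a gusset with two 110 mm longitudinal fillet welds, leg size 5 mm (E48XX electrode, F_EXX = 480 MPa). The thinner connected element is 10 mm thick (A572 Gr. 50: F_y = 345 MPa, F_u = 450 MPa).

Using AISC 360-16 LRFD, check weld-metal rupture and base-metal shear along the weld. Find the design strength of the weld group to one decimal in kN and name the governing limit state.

168.0 kN (weld metal governs)

Weld metal: throat = 0.707×5 = 3.535 mm, L = 2×110 = 220 mm. φR_n = 0.75 × 0.6 × 480 × 3.535 × 220 = 168.0 kN.
Base metal shear (10 mm plate): yield φR_n = 1.0×0.6×345×10×220 = 455.4 kN; rupture φR_n = 0.75×0.6×450×10×220 = 445.5 kN; take 445.5 kN (rupture).
Governing: min(168.0, 445.5) = 168.0 kN → weld metal.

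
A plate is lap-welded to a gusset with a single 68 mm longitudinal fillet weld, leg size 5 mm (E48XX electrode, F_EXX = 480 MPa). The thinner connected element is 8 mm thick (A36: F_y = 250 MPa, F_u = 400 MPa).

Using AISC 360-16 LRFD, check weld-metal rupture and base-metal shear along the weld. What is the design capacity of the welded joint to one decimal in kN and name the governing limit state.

Weld metal: throat = 0.707×5 = 3.535 mm, L = 68 mm. φR_n = 0.75 × 0.6 × 480 × 3.535 × 68 = 51.9 kN.
Base metal shear (8 mm plate): yield φR_n = 1.0×0.6×250×8×68 = 81.6 kN; rupture φR_n = 0.75×0.6×400×8×68 = 97.9 kN; take 81.6 kN (yield).
Governing: min(51.9, 81.6) = 51.9 kN → weld metal.

51.9 kN (weld metal governs)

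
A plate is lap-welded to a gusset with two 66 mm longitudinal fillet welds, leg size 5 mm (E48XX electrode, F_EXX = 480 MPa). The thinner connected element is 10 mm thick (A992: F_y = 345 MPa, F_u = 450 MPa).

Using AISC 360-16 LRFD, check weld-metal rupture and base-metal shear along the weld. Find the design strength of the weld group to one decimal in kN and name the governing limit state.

Weld metal: throat = 0.707×5 = 3.535 mm, L = 2×66 = 132 mm. φR_n = 0.75 × 0.6 × 480 × 3.535 × 132 = 100.8 kN.
Base metal shear (10 mm plate): yield φR_n = 1.0×0.6×345×10×132 = 273.2 kN; rupture φR_n = 0.75×0.6×450×10×132 = 267.3 kN; take 267.3 kN (rupture).
Governing: min(100.8, 267.3) = 100.8 kN → weld metal.

100.8 kN (weld metal governs)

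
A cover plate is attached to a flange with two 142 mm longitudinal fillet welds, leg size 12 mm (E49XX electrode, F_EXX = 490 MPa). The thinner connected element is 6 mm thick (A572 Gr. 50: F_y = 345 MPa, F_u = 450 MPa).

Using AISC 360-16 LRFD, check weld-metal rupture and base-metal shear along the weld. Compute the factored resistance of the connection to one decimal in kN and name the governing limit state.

345.1 kN (base-metal shear governs)

Weld metal: throat = 0.707×12 = 8.484 mm, L = 2×142 = 284 mm. φR_n = 0.75 × 0.6 × 490 × 8.484 × 284 = 531.3 kN.
Base metal shear (6 mm plate): yield φR_n = 1.0×0.6×345×6×284 = 352.7 kN; rupture φR_n = 0.75×0.6×450×6×284 = 345.1 kN; take 345.1 kN (rupture).
Governing: min(531.3, 345.1) = 345.1 kN → base-metal shear.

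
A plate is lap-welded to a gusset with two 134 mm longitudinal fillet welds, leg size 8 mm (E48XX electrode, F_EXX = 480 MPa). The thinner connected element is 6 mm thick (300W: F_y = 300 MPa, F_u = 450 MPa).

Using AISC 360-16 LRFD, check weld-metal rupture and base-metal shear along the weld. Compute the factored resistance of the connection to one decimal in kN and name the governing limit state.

289.4 kN (base-metal shear governs)

Weld metal: throat = 0.707×8 = 5.656 mm, L = 2×134 = 268 mm. φR_n = 0.75 × 0.6 × 480 × 5.656 × 268 = 327.4 kN.
Base metal shear (6 mm plate): yield φR_n = 1.0×0.6×300×6×268 = 289.4 kN; rupture φR_n = 0.75×0.6×450×6×268 = 325.6 kN; take 289.4 kN (yield).
Governing: min(327.4, 289.4) = 289.4 kN → base-metal shear.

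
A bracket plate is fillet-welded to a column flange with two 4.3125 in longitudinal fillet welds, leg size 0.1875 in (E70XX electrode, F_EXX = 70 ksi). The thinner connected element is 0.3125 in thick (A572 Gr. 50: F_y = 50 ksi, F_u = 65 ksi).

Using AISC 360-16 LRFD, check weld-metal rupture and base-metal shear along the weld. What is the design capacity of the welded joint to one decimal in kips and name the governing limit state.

Weld metal: throat = 0.707×0.1875 = 0.13256 in, L = 2×4.3125 = 8.625 in. φR_n = 0.75 × 0.6 × 70 × 0.13256 × 8.625 = 36.0 kips.
Base metal shear (0.3125 in plate): yield φR_n = 1.0×0.6×50×0.3125×8.625 = 80.9 kips; rupture φR_n = 0.75×0.6×65×0.3125×8.625 = 78.8 kips; take 78.8 kips (rupture).
Governing: min(36.0, 78.8) = 36.0 kips → weld metal.

36.0 kips (weld metal governs)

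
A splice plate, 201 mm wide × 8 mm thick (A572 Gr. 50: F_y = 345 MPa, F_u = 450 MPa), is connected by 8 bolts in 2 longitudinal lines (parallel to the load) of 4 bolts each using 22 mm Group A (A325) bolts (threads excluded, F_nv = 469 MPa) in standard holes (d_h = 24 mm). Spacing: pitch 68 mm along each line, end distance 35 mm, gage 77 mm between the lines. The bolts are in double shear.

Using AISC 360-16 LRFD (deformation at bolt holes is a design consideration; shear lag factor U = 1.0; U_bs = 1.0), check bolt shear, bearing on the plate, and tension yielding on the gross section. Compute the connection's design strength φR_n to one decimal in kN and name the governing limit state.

499.3 kN (gross-section yield governs)

Bolt shear: A_b = π(22)²/4 = 380.13 mm². φR_n = 0.75 × 469 × 380.13 × 8 × 2 = 2139.4 kN.
Bearing (8 mm plate, F_u = 450 MPa): end bolts L_c = 35 − 24/2 = 23, R_n = min(1.2×23×8×450, 2.4×22×8×450) = 99.36 kN/bolt; interior L_c = 68 − 24 = 44, R_n = 190.08 kN/bolt. φR_n = 0.75 × (2×99.36 + 6×190.08) = 1004.4 kN.
Tension yield (gross): A_g = 201×8 = 1608 mm². φR_n = 0.90 × 345 × 1608 = 499.3 kN.
Governing: min(2139.4, 1004.4, 499.3) = 499.3 kN → gross-section yield.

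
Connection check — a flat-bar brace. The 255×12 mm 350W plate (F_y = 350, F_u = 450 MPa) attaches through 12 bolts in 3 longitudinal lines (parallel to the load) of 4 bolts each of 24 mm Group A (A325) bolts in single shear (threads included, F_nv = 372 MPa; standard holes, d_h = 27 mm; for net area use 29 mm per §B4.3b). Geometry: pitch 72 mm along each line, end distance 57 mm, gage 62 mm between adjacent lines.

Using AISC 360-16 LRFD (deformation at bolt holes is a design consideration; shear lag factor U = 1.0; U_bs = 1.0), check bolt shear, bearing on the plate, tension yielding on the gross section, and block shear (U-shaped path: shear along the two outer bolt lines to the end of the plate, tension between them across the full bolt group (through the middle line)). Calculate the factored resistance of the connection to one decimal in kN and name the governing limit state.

963.9 kN (gross-section yield governs)

Bolt shear: A_b = π(24)²/4 = 452.39 mm². φR_n = 0.75 × 372 × 452.39 × 12 × 1 = 1514.6 kN.
Bearing (12 mm plate, F_u = 450 MPa): end bolts L_c = 57 − 27/2 = 43.5, R_n = min(1.2×43.5×12×450, 2.4×24×12×450) = 281.88 kN/bolt; interior L_c = 72 − 27 = 45, R_n = 291.6 kN/bolt. φR_n = 0.75 × (3×281.88 + 9×291.6) = 2602.5 kN.
Tension yield (gross): A_g = 255×12 = 3060 mm². φR_n = 0.90 × 350 × 3060 = 963.9 kN.
Block shear: shear path 2×[57+3×72] = 2×273 mm, A_gv = 6552, A_nv = 2×(273 − 3.5×29)×12 = 4116 mm²; tension across gage: (124 − 2×29)×12 = 792 mm². R_n = min(0.6×450×4116, 0.6×350×6552) + 1.0×450×792 = min(1111.3, 1375.9) + 356.4 = 1467.7 kN. φR_n = 0.75 × 1467.7 = 1100.8 kN.
Governing: min(1514.6, 2602.5, 963.9, 1100.8) = 963.9 kN → gross-section yield.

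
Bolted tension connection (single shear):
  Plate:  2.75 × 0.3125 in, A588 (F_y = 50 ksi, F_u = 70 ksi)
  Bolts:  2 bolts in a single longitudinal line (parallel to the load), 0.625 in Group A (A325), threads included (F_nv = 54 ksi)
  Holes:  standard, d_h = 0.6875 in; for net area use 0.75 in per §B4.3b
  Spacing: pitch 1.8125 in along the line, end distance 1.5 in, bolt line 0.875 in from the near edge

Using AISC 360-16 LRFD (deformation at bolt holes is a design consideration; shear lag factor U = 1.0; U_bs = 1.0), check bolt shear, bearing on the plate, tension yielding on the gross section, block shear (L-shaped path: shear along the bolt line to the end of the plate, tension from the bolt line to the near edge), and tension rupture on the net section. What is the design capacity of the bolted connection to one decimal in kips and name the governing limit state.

Bolt shear: A_b = π(0.625)²/4 = 0.3068 in². φR_n = 0.75 × 54 × 0.3068 × 2 × 1 = 24.9 kips.
Bearing (0.3125 in plate, F_u = 70 ksi): end bolts L_c = 1.5 − 0.6875/2 = 1.15625, R_n = min(1.2×1.15625×0.3125×70, 2.4×0.625×0.3125×70) = 30.352 kips/bolt; interior L_c = 1.8125 − 0.6875 = 1.125, R_n = 29.531 kips/bolt. φR_n = 0.75 × (1×30.352 + 1×29.531) = 44.9 kips.
Tension yield (gross): A_g = 2.75×0.3125 = 0.85938 in². φR_n = 0.90 × 50 × 0.85938 = 38.7 kips.
Block shear: shear path 1×[1.5+1×1.8125] = 1×3.3125 in, A_gv = 1.0352, A_nv = 1×(3.3125 − 1.5×0.75)×0.3125 = 0.68359 in²; tension to near edge: (0.875 − 0.5×0.75)×0.3125 = 0.15625 in². R_n = min(0.6×70×0.68359, 0.6×50×1.0352) + 1.0×70×0.15625 = min(28.711, 31.056) + 10.938 = 39.649 kips. φR_n = 0.75 × 39.649 = 29.7 kips.
Tension rupture (net): A_n = (2.75 − 1×0.75)×0.3125 = 0.625 in² (U = 1.0, A_e = A_n). φR_n = 0.75 × 70 × 0.625 = 32.8 kips.
Governing: min(24.9, 44.9, 38.7, 29.7, 32.8) = 24.9 kips → bolt shear.

24.9 kips (bolt shear governs)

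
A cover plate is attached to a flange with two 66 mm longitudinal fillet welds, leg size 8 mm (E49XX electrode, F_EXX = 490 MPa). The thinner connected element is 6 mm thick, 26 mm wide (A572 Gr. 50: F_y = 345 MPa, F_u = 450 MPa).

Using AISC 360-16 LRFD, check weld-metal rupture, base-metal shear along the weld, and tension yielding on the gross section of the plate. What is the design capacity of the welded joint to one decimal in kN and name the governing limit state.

Weld metal: throat = 0.707×8 = 5.656 mm, L = 2×66 = 132 mm. φR_n = 0.75 × 0.6 × 490 × 5.656 × 132 = 164.6 kN.
Base metal shear (6 mm plate): yield φR_n = 1.0×0.6×345×6×132 = 163.9 kN; rupture φR_n = 0.75×0.6×450×6×132 = 160.4 kN; take 160.4 kN (rupture).
Tension yield (gross): A_g = 26×6 = 156 mm². φR_n = 0.90 × 345 × 156 = 48.4 kN.
Governing: min(164.6, 160.4, 48.4) = 48.4 kN → gross-section yield.

48.4 kN (gross-section yield governs)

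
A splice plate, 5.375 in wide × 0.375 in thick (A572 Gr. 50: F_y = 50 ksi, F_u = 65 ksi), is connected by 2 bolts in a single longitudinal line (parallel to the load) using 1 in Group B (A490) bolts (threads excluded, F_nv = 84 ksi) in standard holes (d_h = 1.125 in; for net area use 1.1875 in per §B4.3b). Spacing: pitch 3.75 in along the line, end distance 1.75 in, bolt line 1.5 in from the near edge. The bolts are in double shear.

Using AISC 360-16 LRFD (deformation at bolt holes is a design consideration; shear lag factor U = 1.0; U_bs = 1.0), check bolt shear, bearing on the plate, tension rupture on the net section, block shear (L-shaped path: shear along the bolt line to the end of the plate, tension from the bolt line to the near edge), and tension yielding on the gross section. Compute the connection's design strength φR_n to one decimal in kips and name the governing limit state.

Bolt shear: A_b = π(1)²/4 = 0.7854 in². φR_n = 0.75 × 84 × 0.7854 × 2 × 2 = 197.9 kips.
Bearing (0.375 in plate, F_u = 65 ksi): end bolts L_c = 1.75 − 1.125/2 = 1.1875, R_n = min(1.2×1.1875×0.375×65, 2.4×1×0.375×65) = 34.734 kips/bolt; interior L_c = 3.75 − 1.125 = 2.625, R_n = 58.5 kips/bolt. φR_n = 0.75 × (1×34.734 + 1×58.5) = 69.9 kips.
Tension rupture (net): A_n = (5.375 − 1×1.1875)×0.375 = 1.5703 in² (U = 1.0, A_e = A_n). φR_n = 0.75 × 65 × 1.5703 = 76.6 kips.
Block shear: shear path 1×[1.75+1×3.75] = 1×5.5 in, A_gv = 2.0625, A_nv = 1×(5.5 − 1.5×1.1875)×0.375 = 1.3945 in²; tension to near edge: (1.5 − 0.5×1.1875)×0.375 = 0.33984 in². R_n = min(0.6×65×1.3945, 0.6×50×2.0625) + 1.0×65×0.33984 = min(54.386, 61.875) + 22.09 = 76.476 kips. φR_n = 0.75 × 76.476 = 57.4 kips.
Tension yield (gross): A_g = 5.375×0.375 = 2.0156 in². φR_n = 0.90 × 50 × 2.0156 = 90.7 kips.
Governing: min(197.9, 69.9, 76.6, 57.4, 90.7) = 57.4 kips → block shear.

57.4 kips (block shear governs)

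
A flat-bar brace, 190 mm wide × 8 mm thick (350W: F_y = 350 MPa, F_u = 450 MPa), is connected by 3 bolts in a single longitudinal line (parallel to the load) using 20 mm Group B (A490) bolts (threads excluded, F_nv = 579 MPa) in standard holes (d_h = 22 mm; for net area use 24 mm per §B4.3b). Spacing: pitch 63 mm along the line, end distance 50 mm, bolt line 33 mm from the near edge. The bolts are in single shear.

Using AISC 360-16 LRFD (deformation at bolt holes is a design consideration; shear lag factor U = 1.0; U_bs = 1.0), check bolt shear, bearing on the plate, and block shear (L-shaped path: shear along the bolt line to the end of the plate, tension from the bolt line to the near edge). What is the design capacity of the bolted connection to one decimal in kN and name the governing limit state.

Bolt shear: A_b = π(20)²/4 = 314.16 mm². φR_n = 0.75 × 579 × 314.16 × 3 × 1 = 409.3 kN.
Bearing (8 mm plate, F_u = 450 MPa): end bolts L_c = 50 − 22/2 = 39, R_n = min(1.2×39×8×450, 2.4×20×8×450) = 168.48 kN/bolt; interior L_c = 63 − 22 = 41, R_n = 172.8 kN/bolt. φR_n = 0.75 × (1×168.48 + 2×172.8) = 385.6 kN.
Block shear: shear path 1×[50+2×63] = 1×176 mm, A_gv = 1408, A_nv = 1×(176 − 2.5×24)×8 = 928 mm²; tension to near edge: (33 − 0.5×24)×8 = 168 mm². R_n = min(0.6×450×928, 0.6×350×1408) + 1.0×450×168 = min(250.56, 295.68) + 75.6 = 326.16 kN. φR_n = 0.75 × 326.16 = 244.6 kN.
Governing: min(409.3, 385.6, 244.6) = 244.6 kN → block shear.

244.6 kN (block shear governs)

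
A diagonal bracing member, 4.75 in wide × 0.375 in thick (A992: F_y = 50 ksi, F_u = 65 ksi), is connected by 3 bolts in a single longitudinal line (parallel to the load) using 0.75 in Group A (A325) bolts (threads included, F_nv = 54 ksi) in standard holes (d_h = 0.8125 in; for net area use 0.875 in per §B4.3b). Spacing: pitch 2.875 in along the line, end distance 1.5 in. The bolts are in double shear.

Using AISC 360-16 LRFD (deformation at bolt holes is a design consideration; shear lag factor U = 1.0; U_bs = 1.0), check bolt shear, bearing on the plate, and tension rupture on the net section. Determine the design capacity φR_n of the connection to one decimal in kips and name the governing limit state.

Bolt shear: A_b = π(0.75)²/4 = 0.44179 in². φR_n = 0.75 × 54 × 0.44179 × 3 × 2 = 107.4 kips.
Bearing (0.375 in plate, F_u = 65 ksi): end bolts L_c = 1.5 − 0.8125/2 = 1.09375, R_n = min(1.2×1.09375×0.375×65, 2.4×0.75×0.375×65) = 31.992 kips/bolt; interior L_c = 2.875 − 0.8125 = 2.0625, R_n = 43.875 kips/bolt. φR_n = 0.75 × (1×31.992 + 2×43.875) = 89.8 kips.
Tension rupture (net): A_n = (4.75 − 1×0.875)×0.375 = 1.4531 in² (U = 1.0, A_e = A_n). φR_n = 0.75 × 65 × 1.4531 = 70.8 kips.
Governing: min(107.4, 89.8, 70.8) = 70.8 kips → net-section rupture.

70.8 kips (net-section rupture governs)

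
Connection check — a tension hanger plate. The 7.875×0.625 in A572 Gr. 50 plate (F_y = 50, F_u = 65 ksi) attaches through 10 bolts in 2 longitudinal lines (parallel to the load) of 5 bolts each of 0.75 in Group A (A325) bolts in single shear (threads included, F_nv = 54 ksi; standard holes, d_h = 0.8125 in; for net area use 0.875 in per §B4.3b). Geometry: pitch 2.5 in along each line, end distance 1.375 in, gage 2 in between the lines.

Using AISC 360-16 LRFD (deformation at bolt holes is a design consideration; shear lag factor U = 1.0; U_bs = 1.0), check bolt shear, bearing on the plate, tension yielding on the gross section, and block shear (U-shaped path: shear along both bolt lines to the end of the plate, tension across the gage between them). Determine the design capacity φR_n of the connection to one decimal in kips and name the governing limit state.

Bolt shear: A_b = π(0.75)²/4 = 0.44179 in². φR_n = 0.75 × 54 × 0.44179 × 10 × 1 = 178.9 kips.
Bearing (0.625 in plate, F_u = 65 ksi): end bolts L_c = 1.375 − 0.8125/2 = 0.96875, R_n = min(1.2×0.96875×0.625×65, 2.4×0.75×0.625×65) = 47.227 kips/bolt; interior L_c = 2.5 − 0.8125 = 1.6875, R_n = 73.125 kips/bolt. φR_n = 0.75 × (2×47.227 + 8×73.125) = 509.6 kips.
Tension yield (gross): A_g = 7.875×0.625 = 4.9219 in². φR_n = 0.90 × 50 × 4.9219 = 221.5 kips.
Block shear: shear path 2×[1.375+4×2.5] = 2×11.375 in, A_gv = 14.219, A_nv = 2×(11.375 − 4.5×0.875)×0.625 = 9.2969 in²; tension across gage: (2 − 1×0.875)×0.625 = 0.70313 in². R_n = min(0.6×65×9.2969, 0.6×50×14.219) + 1.0×65×0.70313 = min(362.58, 426.57) + 45.703 = 408.28 kips. φR_n = 0.75 × 408.28 = 306.2 kips.
Governing: min(178.9, 509.6, 221.5, 306.2) = 178.9 kips → bolt shear.

178.9 kips (bolt shear governs)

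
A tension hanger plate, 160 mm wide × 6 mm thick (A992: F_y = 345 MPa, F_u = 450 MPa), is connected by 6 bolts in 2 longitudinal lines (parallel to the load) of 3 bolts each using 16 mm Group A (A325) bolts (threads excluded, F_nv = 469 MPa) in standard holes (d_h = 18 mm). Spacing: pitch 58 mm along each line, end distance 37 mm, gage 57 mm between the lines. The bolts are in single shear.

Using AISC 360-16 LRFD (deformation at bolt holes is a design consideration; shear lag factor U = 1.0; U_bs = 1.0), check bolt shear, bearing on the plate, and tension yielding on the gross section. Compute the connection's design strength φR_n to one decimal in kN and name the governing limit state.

Bolt shear: A_b = π(16)²/4 = 201.06 mm². φR_n = 0.75 × 469 × 201.06 × 6 × 1 = 424.3 kN.
Bearing (6 mm plate, F_u = 450 MPa): end bolts L_c = 37 − 18/2 = 28, R_n = min(1.2×28×6×450, 2.4×16×6×450) = 90.72 kN/bolt; interior L_c = 58 − 18 = 40, R_n = 103.68 kN/bolt. φR_n = 0.75 × (2×90.72 + 4×103.68) = 447.1 kN.
Tension yield (gross): A_g = 160×6 = 960 mm². φR_n = 0.90 × 345 × 960 = 298.1 kN.
Governing: min(424.3, 447.1, 298.1) = 298.1 kN → gross-section yield.

298.1 kN (gross-section yield governs)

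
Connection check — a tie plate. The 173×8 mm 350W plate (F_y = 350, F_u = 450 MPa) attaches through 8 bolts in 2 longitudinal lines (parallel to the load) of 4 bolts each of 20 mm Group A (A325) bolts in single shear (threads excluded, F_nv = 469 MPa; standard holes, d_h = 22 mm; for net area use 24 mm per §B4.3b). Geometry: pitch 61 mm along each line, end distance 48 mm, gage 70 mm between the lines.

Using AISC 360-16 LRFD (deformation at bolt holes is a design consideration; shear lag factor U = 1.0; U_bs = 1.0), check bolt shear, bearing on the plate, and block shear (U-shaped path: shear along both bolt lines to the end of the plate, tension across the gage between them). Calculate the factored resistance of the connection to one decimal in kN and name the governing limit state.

Bolt shear: A_b = π(20)²/4 = 314.16 mm². φR_n = 0.75 × 469 × 314.16 × 8 × 1 = 884.0 kN.
Bearing (8 mm plate, F_u = 450 MPa): end bolts L_c = 48 − 22/2 = 37, R_n = min(1.2×37×8×450, 2.4×20×8×450) = 159.84 kN/bolt; interior L_c = 61 − 22 = 39, R_n = 168.48 kN/bolt. φR_n = 0.75 × (2×159.84 + 6×168.48) = 997.9 kN.
Block shear: shear path 2×[48+3×61] = 2×231 mm, A_gv = 3696, A_nv = 2×(231 − 3.5×24)×8 = 2352 mm²; tension across gage: (70 − 1×24)×8 = 368 mm². R_n = min(0.6×450×2352, 0.6×350×3696) + 1.0×450×368 = min(635.04, 776.16) + 165.6 = 800.64 kN. φR_n = 0.75 × 800.64 = 600.5 kN.
Governing: min(884.0, 997.9, 600.5) = 600.5 kN → block shear.

600.5 kN (block shear governs)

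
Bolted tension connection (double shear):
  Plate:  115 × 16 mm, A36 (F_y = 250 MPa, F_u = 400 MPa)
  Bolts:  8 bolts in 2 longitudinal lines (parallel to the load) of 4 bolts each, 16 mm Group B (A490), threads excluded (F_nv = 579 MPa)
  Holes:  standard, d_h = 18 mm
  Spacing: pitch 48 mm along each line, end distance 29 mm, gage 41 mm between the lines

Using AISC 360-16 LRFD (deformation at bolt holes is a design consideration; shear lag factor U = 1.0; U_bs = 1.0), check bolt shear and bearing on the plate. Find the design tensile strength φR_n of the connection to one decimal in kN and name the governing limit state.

1267.2 kN (bearing governs)

Bolt shear: A_b = π(16)²/4 = 201.06 mm². φR_n = 0.75 × 579 × 201.06 × 8 × 2 = 1397.0 kN.
Bearing (16 mm plate, F_u = 400 MPa): end bolts L_c = 29 − 18/2 = 20, R_n = min(1.2×20×16×400, 2.4×16×16×400) = 153.6 kN/bolt; interior L_c = 48 − 18 = 30, R_n = 230.4 kN/bolt. φR_n = 0.75 × (2×153.6 + 6×230.4) = 1267.2 kN.
Governing: min(1397.0, 1267.2) = 1267.2 kN → bearing.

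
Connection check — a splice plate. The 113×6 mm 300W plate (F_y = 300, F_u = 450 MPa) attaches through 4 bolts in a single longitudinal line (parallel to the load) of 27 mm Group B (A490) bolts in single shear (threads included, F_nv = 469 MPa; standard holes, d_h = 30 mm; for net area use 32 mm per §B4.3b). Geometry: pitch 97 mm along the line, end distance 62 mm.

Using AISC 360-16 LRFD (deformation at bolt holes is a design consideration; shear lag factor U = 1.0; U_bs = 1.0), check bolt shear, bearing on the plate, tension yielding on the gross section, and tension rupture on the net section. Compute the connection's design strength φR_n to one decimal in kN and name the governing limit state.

Bolt shear: A_b = π(27)²/4 = 572.56 mm². φR_n = 0.75 × 469 × 572.56 × 4 × 1 = 805.6 kN.
Bearing (6 mm plate, F_u = 450 MPa): end bolts L_c = 62 − 30/2 = 47, R_n = min(1.2×47×6×450, 2.4×27×6×450) = 152.28 kN/bolt; interior L_c = 97 − 30 = 67, R_n = 174.96 kN/bolt. φR_n = 0.75 × (1×152.28 + 3×174.96) = 507.9 kN.
Tension yield (gross): A_g = 113×6 = 678 mm². φR_n = 0.90 × 300 × 678 = 183.1 kN.
Tension rupture (net): A_n = (113 − 1×32)×6 = 486 mm² (U = 1.0, A_e = A_n). φR_n = 0.75 × 450 × 486 = 164.0 kN.
Governing: min(805.6, 507.9, 183.1, 164.0) = 164.0 kN → net-section rupture.

164.0 kN (net-section rupture governs)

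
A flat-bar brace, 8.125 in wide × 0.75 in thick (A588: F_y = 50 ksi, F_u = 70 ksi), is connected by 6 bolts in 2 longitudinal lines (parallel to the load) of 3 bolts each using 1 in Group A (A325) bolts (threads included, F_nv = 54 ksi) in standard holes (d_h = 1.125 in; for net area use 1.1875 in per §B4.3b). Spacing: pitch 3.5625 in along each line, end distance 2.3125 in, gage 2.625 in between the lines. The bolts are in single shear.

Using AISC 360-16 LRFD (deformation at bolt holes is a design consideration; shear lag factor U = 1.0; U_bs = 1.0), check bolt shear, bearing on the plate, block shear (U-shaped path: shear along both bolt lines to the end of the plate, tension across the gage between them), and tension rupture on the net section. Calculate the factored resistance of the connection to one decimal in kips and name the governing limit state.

Bolt shear: A_b = π(1)²/4 = 0.7854 in². φR_n = 0.75 × 54 × 0.7854 × 6 × 1 = 190.9 kips.
Bearing (0.75 in plate, F_u = 70 ksi): end bolts L_c = 2.3125 − 1.125/2 = 1.75, R_n = min(1.2×1.75×0.75×70, 2.4×1×0.75×70) = 110.25 kips/bolt; interior L_c = 3.5625 − 1.125 = 2.4375, R_n = 126 kips/bolt. φR_n = 0.75 × (2×110.25 + 4×126) = 543.4 kips.
Block shear: shear path 2×[2.3125+2×3.5625] = 2×9.4375 in, A_gv = 14.156, A_nv = 2×(9.4375 − 2.5×1.1875)×0.75 = 9.7031 in²; tension across gage: (2.625 − 1×1.1875)×0.75 = 1.0781 in². R_n = min(0.6×70×9.7031, 0.6×50×14.156) + 1.0×70×1.0781 = min(407.53, 424.68) + 75.467 = 483 kips. φR_n = 0.75 × 483 = 362.3 kips.
Tension rupture (net): A_n = (8.125 − 2×1.1875)×0.75 = 4.3125 in² (U = 1.0, A_e = A_n). φR_n = 0.75 × 70 × 4.3125 = 226.4 kips.
Governing: min(190.9, 543.4, 362.3, 226.4) = 190.9 kips → bolt shear.

190.9 kips (bolt shear governs)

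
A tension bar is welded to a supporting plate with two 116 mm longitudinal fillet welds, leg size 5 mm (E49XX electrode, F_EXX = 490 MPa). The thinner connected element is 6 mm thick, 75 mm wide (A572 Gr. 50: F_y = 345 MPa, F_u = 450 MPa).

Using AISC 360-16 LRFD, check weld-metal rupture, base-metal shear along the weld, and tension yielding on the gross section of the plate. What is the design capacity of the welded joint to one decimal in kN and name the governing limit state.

139.7 kN (gross-section yield governs)

Weld metal: throat = 0.707×5 = 3.535 mm, L = 2×116 = 232 mm. φR_n = 0.75 × 0.6 × 490 × 3.535 × 232 = 180.8 kN.
Base metal shear (6 mm plate): yield φR_n = 1.0×0.6×345×6×232 = 288.1 kN; rupture φR_n = 0.75×0.6×450×6×232 = 281.9 kN; take 281.9 kN (rupture).
Tension yield (gross): A_g = 75×6 = 450 mm². φR_n = 0.90 × 345 × 450 = 139.7 kN.
Governing: min(180.8, 281.9, 139.7) = 139.7 kN → gross-section yield.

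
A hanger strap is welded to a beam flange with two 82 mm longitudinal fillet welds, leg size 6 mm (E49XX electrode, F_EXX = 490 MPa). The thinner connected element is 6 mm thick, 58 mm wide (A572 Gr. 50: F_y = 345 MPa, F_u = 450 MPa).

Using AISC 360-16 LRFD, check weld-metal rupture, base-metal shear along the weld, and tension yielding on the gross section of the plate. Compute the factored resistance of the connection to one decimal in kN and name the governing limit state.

108.1 kN (gross-section yield governs)

Weld metal: throat = 0.707×6 = 4.242 mm, L = 2×82 = 164 mm. φR_n = 0.75 × 0.6 × 490 × 4.242 × 164 = 153.4 kN.
Base metal shear (6 mm plate): yield φR_n = 1.0×0.6×345×6×164 = 203.7 kN; rupture φR_n = 0.75×0.6×450×6×164 = 199.3 kN; take 199.3 kN (rupture).
Tension yield (gross): A_g = 58×6 = 348 mm². φR_n = 0.90 × 345 × 348 = 108.1 kN.
Governing: min(153.4, 199.3, 108.1) = 108.1 kN → gross-section yield.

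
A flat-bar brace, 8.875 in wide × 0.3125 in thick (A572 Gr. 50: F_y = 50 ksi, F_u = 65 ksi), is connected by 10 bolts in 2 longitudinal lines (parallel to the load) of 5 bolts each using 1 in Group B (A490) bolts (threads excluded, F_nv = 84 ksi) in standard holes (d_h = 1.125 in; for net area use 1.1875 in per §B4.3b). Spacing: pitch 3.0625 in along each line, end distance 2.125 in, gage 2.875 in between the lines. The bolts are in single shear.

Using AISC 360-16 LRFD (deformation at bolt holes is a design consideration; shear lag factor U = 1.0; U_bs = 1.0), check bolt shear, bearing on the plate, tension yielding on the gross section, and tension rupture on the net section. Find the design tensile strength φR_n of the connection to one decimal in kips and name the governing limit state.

Bolt shear: A_b = π(1)²/4 = 0.7854 in². φR_n = 0.75 × 84 × 0.7854 × 10 × 1 = 494.8 kips.
Bearing (0.3125 in plate, F_u = 65 ksi): end bolts L_c = 2.125 − 1.125/2 = 1.5625, R_n = min(1.2×1.5625×0.3125×65, 2.4×1×0.3125×65) = 38.086 kips/bolt; interior L_c = 3.0625 − 1.125 = 1.9375, R_n = 47.227 kips/bolt. φR_n = 0.75 × (2×38.086 + 8×47.227) = 340.5 kips.
Tension yield (gross): A_g = 8.875×0.3125 = 2.7734 in². φR_n = 0.90 × 50 × 2.7734 = 124.8 kips.
Tension rupture (net): A_n = (8.875 − 2×1.1875)×0.3125 = 2.0313 in² (U = 1.0, A_e = A_n). φR_n = 0.75 × 65 × 2.0313 = 99.0 kips.
Governing: min(494.8, 340.5, 124.8, 99.0) = 99.0 kips → net-section rupture.

99.0 kips (net-section rupture governs)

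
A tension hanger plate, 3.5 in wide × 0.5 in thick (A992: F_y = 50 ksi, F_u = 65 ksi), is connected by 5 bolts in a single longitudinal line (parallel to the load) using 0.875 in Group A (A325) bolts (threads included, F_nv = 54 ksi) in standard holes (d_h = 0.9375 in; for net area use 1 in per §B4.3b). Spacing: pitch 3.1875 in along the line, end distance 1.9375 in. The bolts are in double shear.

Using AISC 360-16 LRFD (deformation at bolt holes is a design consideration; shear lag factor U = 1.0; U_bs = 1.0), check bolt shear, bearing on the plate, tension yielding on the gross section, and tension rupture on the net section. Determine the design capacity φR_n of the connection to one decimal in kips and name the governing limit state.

Bolt shear: A_b = π(0.875)²/4 = 0.60132 in². φR_n = 0.75 × 54 × 0.60132 × 5 × 2 = 243.5 kips.
Bearing (0.5 in plate, F_u = 65 ksi): end bolts L_c = 1.9375 − 0.9375/2 = 1.46875, R_n = min(1.2×1.46875×0.5×65, 2.4×0.875×0.5×65) = 57.281 kips/bolt; interior L_c = 3.1875 − 0.9375 = 2.25, R_n = 68.25 kips/bolt. φR_n = 0.75 × (1×57.281 + 4×68.25) = 247.7 kips.
Tension yield (gross): A_g = 3.5×0.5 = 1.75 in². φR_n = 0.90 × 50 × 1.75 = 78.8 kips.
Tension rupture (net): A_n = (3.5 − 1×1)×0.5 = 1.25 in² (U = 1.0, A_e = A_n). φR_n = 0.75 × 65 × 1.25 = 60.9 kips.
Governing: min(243.5, 247.7, 78.8, 60.9) = 60.9 kips → net-section rupture.

60.9 kips (net-section rupture governs)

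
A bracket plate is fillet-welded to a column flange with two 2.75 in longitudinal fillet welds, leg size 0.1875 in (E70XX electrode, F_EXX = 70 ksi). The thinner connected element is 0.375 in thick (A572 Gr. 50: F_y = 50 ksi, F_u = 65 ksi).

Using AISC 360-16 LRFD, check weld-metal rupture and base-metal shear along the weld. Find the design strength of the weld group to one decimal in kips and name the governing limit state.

Weld metal: throat = 0.707×0.1875 = 0.13256 in, L = 2×2.75 = 5.5 in. φR_n = 0.75 × 0.6 × 70 × 0.13256 × 5.5 = 23.0 kips.
Base metal shear (0.375 in plate): yield φR_n = 1.0×0.6×50×0.375×5.5 = 61.9 kips; rupture φR_n = 0.75×0.6×65×0.375×5.5 = 60.3 kips; take 60.3 kips (rupture).
Governing: min(23.0, 60.3) = 23.0 kips → weld metal.

23.0 kips (weld metal governs)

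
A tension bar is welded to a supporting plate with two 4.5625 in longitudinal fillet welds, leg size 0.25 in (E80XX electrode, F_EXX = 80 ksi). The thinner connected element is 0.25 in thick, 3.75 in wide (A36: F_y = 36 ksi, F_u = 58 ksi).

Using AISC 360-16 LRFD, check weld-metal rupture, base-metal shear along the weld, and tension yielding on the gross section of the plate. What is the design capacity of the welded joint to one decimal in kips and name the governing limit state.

Weld metal: throat = 0.707×0.25 = 0.17675 in, L = 2×4.5625 = 9.125 in. φR_n = 0.75 × 0.6 × 80 × 0.17675 × 9.125 = 58.1 kips.
Base metal shear (0.25 in plate): yield φR_n = 1.0×0.6×36×0.25×9.125 = 49.3 kips; rupture φR_n = 0.75×0.6×58×0.25×9.125 = 59.5 kips; take 49.3 kips (yield).
Tension yield (gross): A_g = 3.75×0.25 = 0.9375 in². φR_n = 0.90 × 36 × 0.9375 = 30.4 kips.
Governing: min(58.1, 49.3, 30.4) = 30.4 kips → gross-section yield.

30.4 kips (gross-section yield governs)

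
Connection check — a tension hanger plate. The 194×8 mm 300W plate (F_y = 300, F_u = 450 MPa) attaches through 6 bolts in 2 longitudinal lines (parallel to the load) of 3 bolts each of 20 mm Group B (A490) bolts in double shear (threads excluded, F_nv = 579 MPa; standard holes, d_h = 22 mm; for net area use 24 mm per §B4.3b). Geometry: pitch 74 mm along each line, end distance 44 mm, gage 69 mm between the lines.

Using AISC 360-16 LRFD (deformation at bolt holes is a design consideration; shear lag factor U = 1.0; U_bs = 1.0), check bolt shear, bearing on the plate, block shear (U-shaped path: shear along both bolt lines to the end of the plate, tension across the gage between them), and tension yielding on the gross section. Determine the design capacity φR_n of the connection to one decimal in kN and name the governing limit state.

419.0 kN (gross-section yield governs)

Bolt shear: A_b = π(20)²/4 = 314.16 mm². φR_n = 0.75 × 579 × 314.16 × 6 × 2 = 1637.1 kN.
Bearing (8 mm plate, F_u = 450 MPa): end bolts L_c = 44 − 22/2 = 33, R_n = min(1.2×33×8×450, 2.4×20×8×450) = 142.56 kN/bolt; interior L_c = 74 − 22 = 52, R_n = 172.8 kN/bolt. φR_n = 0.75 × (2×142.56 + 4×172.8) = 732.2 kN.
Block shear: shear path 2×[44+2×74] = 2×192 mm, A_gv = 3072, A_nv = 2×(192 − 2.5×24)×8 = 2112 mm²; tension across gage: (69 − 1×24)×8 = 360 mm². R_n = min(0.6×450×2112, 0.6×300×3072) + 1.0×450×360 = min(570.24, 552.96) + 162 = 714.96 kN. φR_n = 0.75 × 714.96 = 536.2 kN.
Tension yield (gross): A_g = 194×8 = 1552 mm². φR_n = 0.90 × 300 × 1552 = 419.0 kN.
Governing: min(1637.1, 732.2, 536.2, 419.0) = 419.0 kN → gross-section yield.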